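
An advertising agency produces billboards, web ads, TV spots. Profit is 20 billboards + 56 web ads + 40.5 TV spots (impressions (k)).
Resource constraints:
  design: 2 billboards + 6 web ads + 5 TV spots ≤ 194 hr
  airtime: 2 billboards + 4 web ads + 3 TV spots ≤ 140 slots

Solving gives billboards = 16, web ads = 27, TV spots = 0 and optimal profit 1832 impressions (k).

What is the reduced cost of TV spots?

-5.5

Check each constraint at x*: design 194/194 (tight); airtime 140/140 (tight).
Dual feasibility on the basic columns requires 2·y_design + 2·y_airtime = 20, 6·y_design + 4·y_airtime = 56.
→ y_design = 8 and y_airtime = 2.
Reduced cost of TV spots: c₃ − yᵀa₃ = 40.5 − (8·5 + 2·3) = 40.5 − 46 = -5.5.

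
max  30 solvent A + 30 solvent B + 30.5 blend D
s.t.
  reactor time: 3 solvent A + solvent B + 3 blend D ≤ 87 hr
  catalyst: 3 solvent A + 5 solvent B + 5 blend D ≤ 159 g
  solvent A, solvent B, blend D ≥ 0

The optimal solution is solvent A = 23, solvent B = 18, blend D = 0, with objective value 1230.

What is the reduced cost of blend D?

-9.5

Both reactor time and catalyst are binding at x*.
The binding rows give the dual system: 3·y_reactor time + 3·y_catalyst = 30 and 1·y_reactor time + 5·y_catalyst = 30.
Solving: y_reactor time = 5, y_catalyst = 5.
Reduced cost of blend D: c₃ − yᵀa₃ = 30.5 − (5·3 + 5·5) = 30.5 − 40 = -9.5.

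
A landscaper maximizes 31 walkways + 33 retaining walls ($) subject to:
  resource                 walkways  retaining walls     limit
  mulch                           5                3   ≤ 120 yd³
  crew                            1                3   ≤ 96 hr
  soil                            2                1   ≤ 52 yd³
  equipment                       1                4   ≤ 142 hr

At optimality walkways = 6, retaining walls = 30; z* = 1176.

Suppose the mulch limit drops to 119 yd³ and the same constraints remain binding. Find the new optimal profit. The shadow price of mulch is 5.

1171

Δb = -1, so new z* = 1176 + (5)·(-1) = 1176 − 5 = 1171.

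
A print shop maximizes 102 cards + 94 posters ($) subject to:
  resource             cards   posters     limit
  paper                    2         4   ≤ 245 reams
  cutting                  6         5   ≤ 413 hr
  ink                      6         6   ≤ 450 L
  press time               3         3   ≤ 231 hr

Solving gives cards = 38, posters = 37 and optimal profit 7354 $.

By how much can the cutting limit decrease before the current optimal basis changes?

Binding constraints: cutting, ink. The basis is B = [[6,5],[6,6]] with det 6.
Per unit decrease in cutting, x* moves by d = (-1, 1).
The basis stays optimal until paper becomes binding; allowable decrease = 10.5 hr.

10.5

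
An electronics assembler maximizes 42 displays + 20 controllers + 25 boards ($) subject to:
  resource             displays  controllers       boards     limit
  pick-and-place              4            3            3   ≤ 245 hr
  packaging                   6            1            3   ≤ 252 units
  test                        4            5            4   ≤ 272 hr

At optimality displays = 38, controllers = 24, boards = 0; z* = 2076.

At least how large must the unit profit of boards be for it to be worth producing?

Binding: packaging and test. Non-binding: pick-and-place (21 unused).
By complementary slackness, y = 0 for the non-binding constraint.
From A_Bᵀ y = c: 6·y_packaging + 4·y_test = 42; 1·y_packaging + 5·y_test = 20.
This yields shadow prices y_packaging = 5, y_test = 3.
boards enters the basis when its profit ≥ yᵀa₃ = 5·3 + 3·4 = 27.

27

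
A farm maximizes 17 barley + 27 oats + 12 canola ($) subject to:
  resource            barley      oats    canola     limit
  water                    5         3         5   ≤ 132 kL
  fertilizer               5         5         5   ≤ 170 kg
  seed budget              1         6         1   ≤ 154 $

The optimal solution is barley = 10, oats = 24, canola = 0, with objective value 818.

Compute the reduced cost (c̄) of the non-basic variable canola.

-5

Binding: fertilizer and seed budget. Non-binding: water (10 unused).
Since water is not tight, its dual is 0.
The binding rows give the dual system: 5·y_fertilizer + 1·y_seed budget = 17 and 5·y_fertilizer + 6·y_seed budget = 27.
→ y_fertilizer = 3 and y_seed budget = 2.
Reduced cost of canola: c₃ − yᵀa₃ = 12 − (3·5 + 2·1) = 12 − 17 = -5.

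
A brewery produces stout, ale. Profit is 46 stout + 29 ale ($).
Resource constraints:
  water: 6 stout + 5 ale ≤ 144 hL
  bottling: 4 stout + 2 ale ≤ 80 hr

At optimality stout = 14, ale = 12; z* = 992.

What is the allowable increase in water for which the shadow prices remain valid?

Binding constraints: water, bottling. The basis is B = [[6,5],[4,2]] with det -8.
Per unit increase in water, x* moves by d = (-0.25, 0.5).
The basis stays optimal until stout reaches 0; allowable increase = 56 hL.

56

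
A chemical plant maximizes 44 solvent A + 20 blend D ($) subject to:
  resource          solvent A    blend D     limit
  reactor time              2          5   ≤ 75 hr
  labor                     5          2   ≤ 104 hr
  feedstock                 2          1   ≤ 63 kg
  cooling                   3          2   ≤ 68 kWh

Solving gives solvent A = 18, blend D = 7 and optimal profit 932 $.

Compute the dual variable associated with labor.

At the optimum: reactor time uses 71 of 75 (slack = 4); labor uses 104 of 104 (binding); feedstock uses 43 of 63 (slack = 20); cooling uses 68 of 68 (binding).
By complementary slackness, y = 0 for the non-binding constraints.
Dual feasibility on the basic columns requires 5·y_labor + 3·y_cooling = 44, 2·y_labor + 2·y_cooling = 20.
Solving: y_labor = 7, y_cooling = 3.
Shadow price of labor = 7.

7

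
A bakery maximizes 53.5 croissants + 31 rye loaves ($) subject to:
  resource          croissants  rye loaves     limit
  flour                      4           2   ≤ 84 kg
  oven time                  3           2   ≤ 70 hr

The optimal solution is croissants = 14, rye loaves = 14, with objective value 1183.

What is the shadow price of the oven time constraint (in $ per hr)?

8.5

Both flour and oven time are binding at x*.
From A_Bᵀ y = c: 4·y_flour + 3·y_oven time = 53.5; 2·y_flour + 2·y_oven time = 31.
→ y_flour = 7 and y_oven time = 8.5.
Shadow price of oven time = 8.5.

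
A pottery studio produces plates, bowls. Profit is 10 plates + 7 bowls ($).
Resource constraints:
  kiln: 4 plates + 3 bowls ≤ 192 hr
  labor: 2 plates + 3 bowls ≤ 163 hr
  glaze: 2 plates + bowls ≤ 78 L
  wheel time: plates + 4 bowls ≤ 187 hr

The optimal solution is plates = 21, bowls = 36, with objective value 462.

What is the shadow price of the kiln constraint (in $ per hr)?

At the optimum: kiln uses 192 of 192 (binding); labor uses 150 of 163 (slack = 13); glaze uses 78 of 78 (binding); wheel time uses 165 of 187 (slack = 22).
By complementary slackness, y = 0 for the non-binding constraints.
The binding rows give the dual system: 4·y_kiln + 2·y_glaze = 10 and 3·y_kiln + 1·y_glaze = 7.
This yields shadow prices y_kiln = 2, y_glaze = 1.
Shadow price of kiln = 2.

2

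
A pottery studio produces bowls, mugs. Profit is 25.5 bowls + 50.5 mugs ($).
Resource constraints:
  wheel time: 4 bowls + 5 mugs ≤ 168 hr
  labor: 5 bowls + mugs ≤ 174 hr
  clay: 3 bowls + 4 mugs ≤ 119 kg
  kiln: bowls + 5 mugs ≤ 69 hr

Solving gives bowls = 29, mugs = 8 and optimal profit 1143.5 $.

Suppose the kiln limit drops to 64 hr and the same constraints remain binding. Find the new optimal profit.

Binding: clay and kiln. Non-binding: wheel time (12 unused), labor (21 unused).
Slack constraints have shadow price 0 (complementary slackness).
The binding rows give the dual system: 3·y_clay + 1·y_kiln = 25.5 and 4·y_clay + 5·y_kiln = 50.5.
This yields shadow prices y_clay = 7, y_kiln = 4.5.
Δz = y_kiln·Δb = 4.5 × (-5) = -22.5, so new z* = 1143.5 − 22.5 = 1121.

1121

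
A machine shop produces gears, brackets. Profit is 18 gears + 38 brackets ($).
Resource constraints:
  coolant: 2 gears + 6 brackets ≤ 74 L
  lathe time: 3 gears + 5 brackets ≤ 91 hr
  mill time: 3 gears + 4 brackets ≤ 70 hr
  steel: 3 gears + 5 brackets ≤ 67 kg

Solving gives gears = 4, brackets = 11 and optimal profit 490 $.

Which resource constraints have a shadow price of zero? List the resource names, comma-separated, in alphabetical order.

lathe time, mill time

coolant: 74/74 (binding)
lathe time: 67/91 (slack 24)
mill time: 56/70 (slack 14)
steel: 67/67 (binding)
By complementary slackness, a constraint with positive slack has shadow price 0 → lathe time, mill time.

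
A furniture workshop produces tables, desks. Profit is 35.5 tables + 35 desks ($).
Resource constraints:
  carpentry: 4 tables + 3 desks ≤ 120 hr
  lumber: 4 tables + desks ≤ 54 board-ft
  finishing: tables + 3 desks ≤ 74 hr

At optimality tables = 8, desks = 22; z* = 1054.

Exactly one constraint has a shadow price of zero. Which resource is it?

carpentry: 98/120 (slack 22)
lumber: 54/54 (binding)
finishing: 74/74 (binding)
By complementary slackness, a constraint with positive slack has shadow price 0 → carpentry.

carpentry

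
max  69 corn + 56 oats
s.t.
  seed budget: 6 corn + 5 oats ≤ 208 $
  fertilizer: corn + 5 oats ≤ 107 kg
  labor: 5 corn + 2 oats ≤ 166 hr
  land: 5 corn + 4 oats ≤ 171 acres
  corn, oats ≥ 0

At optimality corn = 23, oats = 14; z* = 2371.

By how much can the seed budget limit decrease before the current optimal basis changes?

Binding constraints: seed budget, land. The basis is B = [[6,5],[5,4]] with det -1.
Per unit decrease in seed budget, x* moves by d = (4, -5).
The basis stays optimal until labor becomes binding; allowable decrease = 2.3 $.

2.3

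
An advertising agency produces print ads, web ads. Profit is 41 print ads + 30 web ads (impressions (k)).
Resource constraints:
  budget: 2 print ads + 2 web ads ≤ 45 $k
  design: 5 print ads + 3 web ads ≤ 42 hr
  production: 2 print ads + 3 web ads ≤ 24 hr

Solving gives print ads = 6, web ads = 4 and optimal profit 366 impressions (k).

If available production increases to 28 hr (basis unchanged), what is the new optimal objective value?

378

Binding: design and production. Non-binding: budget (25 unused).
Since budget is not tight, its dual is 0.
From A_Bᵀ y = c: 5·y_design + 2·y_production = 41; 3·y_design + 3·y_production = 30.
Solving: y_design = 7, y_production = 3.
Δz = y_production·Δb = 3 × (4) = 12, so new z* = 366 + 12 = 378.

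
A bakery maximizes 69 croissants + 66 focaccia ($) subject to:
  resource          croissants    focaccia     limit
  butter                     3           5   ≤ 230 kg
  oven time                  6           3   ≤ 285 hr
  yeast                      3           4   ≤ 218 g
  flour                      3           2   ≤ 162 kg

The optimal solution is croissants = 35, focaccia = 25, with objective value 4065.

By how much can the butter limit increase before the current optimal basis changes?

Binding constraints: butter, oven time. The basis is B = [[3,5],[6,3]] with det -21.
Per unit increase in butter, x* moves by d = (-0.1429, 0.2857).
The basis stays optimal until yeast becomes binding; allowable increase = 18.2 kg.

18.2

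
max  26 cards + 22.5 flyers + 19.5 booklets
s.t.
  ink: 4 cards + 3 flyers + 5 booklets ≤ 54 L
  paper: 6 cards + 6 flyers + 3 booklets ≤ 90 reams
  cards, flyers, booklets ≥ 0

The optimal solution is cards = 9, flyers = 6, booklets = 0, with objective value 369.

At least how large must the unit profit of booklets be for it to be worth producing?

Both ink and paper are binding at x*.
Dual feasibility on the basic columns requires 4·y_ink + 6·y_paper = 26, 3·y_ink + 6·y_paper = 22.5.
Solving: y_ink = 3.5, y_paper = 2.
booklets enters the basis when its profit ≥ yᵀa₃ = 3.5·5 + 2·3 = 23.5.

23.5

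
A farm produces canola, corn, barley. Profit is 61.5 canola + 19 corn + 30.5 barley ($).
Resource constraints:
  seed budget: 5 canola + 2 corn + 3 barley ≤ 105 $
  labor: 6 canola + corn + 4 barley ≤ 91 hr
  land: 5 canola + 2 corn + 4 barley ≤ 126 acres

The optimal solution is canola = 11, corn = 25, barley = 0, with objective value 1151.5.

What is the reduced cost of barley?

-8

Binding: seed budget and labor. Non-binding: land (21 unused).
Slack constraints have shadow price 0 (complementary slackness).
Dual feasibility on the basic columns requires 5·y_seed budget + 6·y_labor = 61.5, 2·y_seed budget + 1·y_labor = 19.
Solving: y_seed budget = 7.5, y_labor = 4.
Reduced cost of barley: c₃ − yᵀa₃ = 30.5 − (7.5·3 + 4·4) = 30.5 − 38.5 = -8.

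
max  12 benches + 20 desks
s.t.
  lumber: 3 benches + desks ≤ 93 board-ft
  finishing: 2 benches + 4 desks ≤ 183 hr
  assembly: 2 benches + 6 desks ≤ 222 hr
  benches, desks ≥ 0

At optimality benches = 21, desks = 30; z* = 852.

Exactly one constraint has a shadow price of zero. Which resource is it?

finishing

lumber: 93/93 (binding)
finishing: 162/183 (slack 21)
assembly: 222/222 (binding)
By complementary slackness, a constraint with positive slack has shadow price 0 → finishing.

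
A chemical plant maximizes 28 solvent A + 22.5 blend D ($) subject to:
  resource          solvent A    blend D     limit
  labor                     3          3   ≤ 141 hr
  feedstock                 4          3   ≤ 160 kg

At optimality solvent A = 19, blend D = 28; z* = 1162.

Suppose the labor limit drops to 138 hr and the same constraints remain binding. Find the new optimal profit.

1156

Check each constraint at x*: labor 141/141 (tight); feedstock 160/160 (tight).
Dual feasibility on the basic columns requires 3·y_labor + 4·y_feedstock = 28, 3·y_labor + 3·y_feedstock = 22.5.
Solving: y_labor = 2, y_feedstock = 5.5.
Δz = y_labor·Δb = 2 × (-3) = -6, so new z* = 1162 − 6 = 1156.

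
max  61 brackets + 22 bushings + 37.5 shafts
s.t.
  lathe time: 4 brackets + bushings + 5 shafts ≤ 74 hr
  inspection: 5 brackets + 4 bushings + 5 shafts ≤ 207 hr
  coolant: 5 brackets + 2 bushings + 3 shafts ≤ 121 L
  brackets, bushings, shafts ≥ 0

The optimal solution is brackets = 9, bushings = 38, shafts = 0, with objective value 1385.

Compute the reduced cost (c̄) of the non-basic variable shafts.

-9.5

At the optimum: lathe time uses 74 of 74 (binding); inspection uses 197 of 207 (slack = 10); coolant uses 121 of 121 (binding).
Since inspection is not tight, its dual is 0.
From A_Bᵀ y = c: 4·y_lathe time + 5·y_coolant = 61; 1·y_lathe time + 2·y_coolant = 22.
This yields shadow prices y_lathe time = 4, y_coolant = 9.
Reduced cost of shafts: c₃ − yᵀa₃ = 37.5 − (4·5 + 9·3) = 37.5 − 47 = -9.5.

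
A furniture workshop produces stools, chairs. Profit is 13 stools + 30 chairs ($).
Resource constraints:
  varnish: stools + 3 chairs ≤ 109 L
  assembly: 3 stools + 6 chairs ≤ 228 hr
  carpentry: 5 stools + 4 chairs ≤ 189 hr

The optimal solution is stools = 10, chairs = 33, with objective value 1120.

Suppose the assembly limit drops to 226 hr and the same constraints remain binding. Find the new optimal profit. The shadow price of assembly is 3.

Δb = -2, so new z* = 1120 + (3)·(-2) = 1120 − 6 = 1114.

1114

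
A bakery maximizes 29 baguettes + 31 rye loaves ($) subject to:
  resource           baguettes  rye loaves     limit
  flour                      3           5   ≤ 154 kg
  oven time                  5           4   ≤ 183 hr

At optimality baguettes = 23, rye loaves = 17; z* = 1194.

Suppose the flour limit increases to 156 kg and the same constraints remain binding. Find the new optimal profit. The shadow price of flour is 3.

1200

Δb = 2, so new z* = 1194 + (3)·(2) = 1194 + 6 = 1200.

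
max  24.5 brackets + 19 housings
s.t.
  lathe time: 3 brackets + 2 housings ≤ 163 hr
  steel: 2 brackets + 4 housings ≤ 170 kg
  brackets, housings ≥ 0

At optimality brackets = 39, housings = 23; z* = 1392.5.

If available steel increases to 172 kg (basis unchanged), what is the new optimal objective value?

1394.5

Check each constraint at x*: lathe time 163/163 (tight); steel 170/170 (tight).
From A_Bᵀ y = c: 3·y_lathe time + 2·y_steel = 24.5; 2·y_lathe time + 4·y_steel = 19.
→ y_lathe time = 7.5 and y_steel = 1.
Δz = y_steel·Δb = 1 × (2) = 2, so new z* = 1392.5 + 2 = 1394.5.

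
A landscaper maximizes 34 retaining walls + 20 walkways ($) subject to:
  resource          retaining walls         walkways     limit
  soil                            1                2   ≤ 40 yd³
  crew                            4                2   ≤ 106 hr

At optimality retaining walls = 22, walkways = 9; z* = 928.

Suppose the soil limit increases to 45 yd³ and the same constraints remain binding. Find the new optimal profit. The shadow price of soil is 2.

938

Δb = 5, so new z* = 928 + (2)·(5) = 928 + 10 = 938.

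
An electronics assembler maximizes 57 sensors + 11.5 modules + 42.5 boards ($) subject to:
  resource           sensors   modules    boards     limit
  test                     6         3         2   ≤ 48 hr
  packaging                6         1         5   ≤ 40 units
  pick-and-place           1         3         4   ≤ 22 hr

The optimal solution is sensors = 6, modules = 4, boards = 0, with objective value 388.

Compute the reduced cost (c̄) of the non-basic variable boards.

-2

Check each constraint at x*: test 48/48 (tight); packaging 40/40 (tight); pick-and-place 18/22 (slack 4).
Slack constraints have shadow price 0 (complementary slackness).
The binding rows give the dual system: 6·y_test + 6·y_packaging = 57 and 3·y_test + 1·y_packaging = 11.5.
This yields shadow prices y_test = 1, y_packaging = 8.5.
Reduced cost of boards: c₃ − yᵀa₃ = 42.5 − (1·2 + 8.5·5) = 42.5 − 44.5 = -2.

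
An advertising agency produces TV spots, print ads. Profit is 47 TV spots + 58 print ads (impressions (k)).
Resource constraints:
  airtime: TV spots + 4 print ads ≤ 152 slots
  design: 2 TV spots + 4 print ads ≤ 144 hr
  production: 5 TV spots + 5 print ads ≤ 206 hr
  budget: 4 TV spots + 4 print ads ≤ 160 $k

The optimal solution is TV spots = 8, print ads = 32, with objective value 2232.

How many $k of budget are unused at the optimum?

budget used = 4·8 + 4·32 = 160; slack = 160 − 160 = 0.

0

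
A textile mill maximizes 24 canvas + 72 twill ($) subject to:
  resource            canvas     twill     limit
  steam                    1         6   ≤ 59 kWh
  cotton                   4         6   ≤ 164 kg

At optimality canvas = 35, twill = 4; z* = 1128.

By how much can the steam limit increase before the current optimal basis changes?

105

Binding constraints: steam, cotton. The basis is B = [[1,6],[4,6]] with det -18.
Per unit increase in steam, x* moves by d = (-0.3333, 0.2222).
The basis stays optimal until canvas reaches 0; allowable increase = 105 kWh.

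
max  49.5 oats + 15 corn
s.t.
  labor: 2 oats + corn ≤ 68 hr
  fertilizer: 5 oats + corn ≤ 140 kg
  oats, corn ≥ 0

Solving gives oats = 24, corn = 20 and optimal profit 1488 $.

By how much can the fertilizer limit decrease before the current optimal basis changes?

72

Binding constraints: labor, fertilizer. The basis is B = [[2,1],[5,1]] with det -3.
Per unit decrease in fertilizer, x* moves by d = (-0.3333, 0.6667).
The basis stays optimal until oats reaches 0; allowable decrease = 72 kg.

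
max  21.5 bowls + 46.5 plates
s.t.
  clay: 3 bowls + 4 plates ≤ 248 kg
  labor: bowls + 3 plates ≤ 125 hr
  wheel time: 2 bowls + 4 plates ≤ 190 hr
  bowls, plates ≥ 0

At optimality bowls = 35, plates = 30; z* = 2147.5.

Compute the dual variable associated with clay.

0

Check each constraint at x*: clay 225/248 (slack 23); labor 125/125 (tight); wheel time 190/190 (tight).
By complementary slackness, y = 0 for the non-binding constraint.
The binding rows give the dual system: 1·y_labor + 2·y_wheel time = 21.5 and 3·y_labor + 4·y_wheel time = 46.5.
→ y_labor = 3.5 and y_wheel time = 9.
Shadow price of clay = 0.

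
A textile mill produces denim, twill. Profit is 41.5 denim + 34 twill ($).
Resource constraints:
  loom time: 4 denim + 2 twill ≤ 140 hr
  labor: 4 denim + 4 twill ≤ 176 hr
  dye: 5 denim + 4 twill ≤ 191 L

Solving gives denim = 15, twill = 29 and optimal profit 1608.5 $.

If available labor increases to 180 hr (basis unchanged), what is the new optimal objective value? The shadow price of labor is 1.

1612.5

Δb = 4, so new z* = 1608.5 + (1)·(4) = 1608.5 + 4 = 1612.5.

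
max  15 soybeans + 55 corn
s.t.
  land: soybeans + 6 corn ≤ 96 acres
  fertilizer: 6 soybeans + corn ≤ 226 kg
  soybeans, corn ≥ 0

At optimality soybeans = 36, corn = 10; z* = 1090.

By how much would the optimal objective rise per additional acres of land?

Both land and fertilizer are binding at x*.
From A_Bᵀ y = c: 1·y_land + 6·y_fertilizer = 15; 6·y_land + 1·y_fertilizer = 55.
Solving: y_land = 9, y_fertilizer = 1.
Shadow price of land = 9.

9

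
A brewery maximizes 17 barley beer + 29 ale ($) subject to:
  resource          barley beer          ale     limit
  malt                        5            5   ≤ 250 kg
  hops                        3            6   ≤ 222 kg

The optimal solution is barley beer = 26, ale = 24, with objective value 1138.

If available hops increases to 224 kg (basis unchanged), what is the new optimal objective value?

At the optimum: malt uses 250 of 250 (binding); hops uses 222 of 222 (binding).
From A_Bᵀ y = c: 5·y_malt + 3·y_hops = 17; 5·y_malt + 6·y_hops = 29.
→ y_malt = 1 and y_hops = 4.
Δz = y_hops·Δb = 4 × (2) = 8, so new z* = 1138 + 8 = 1146.

1146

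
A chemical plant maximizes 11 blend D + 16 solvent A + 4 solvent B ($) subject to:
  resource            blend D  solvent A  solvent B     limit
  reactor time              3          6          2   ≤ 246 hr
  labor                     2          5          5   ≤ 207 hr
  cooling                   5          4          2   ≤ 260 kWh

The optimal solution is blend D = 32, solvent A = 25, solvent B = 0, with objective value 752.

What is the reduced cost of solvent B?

Check each constraint at x*: reactor time 246/246 (tight); labor 189/207 (slack 18); cooling 260/260 (tight).
Since labor is not tight, its dual is 0.
From A_Bᵀ y = c: 3·y_reactor time + 5·y_cooling = 11; 6·y_reactor time + 4·y_cooling = 16.
This yields shadow prices y_reactor time = 2, y_cooling = 1.
Reduced cost of solvent B: c₃ − yᵀa₃ = 4 − (2·2 + 1·2) = 4 − 6 = -2.

-2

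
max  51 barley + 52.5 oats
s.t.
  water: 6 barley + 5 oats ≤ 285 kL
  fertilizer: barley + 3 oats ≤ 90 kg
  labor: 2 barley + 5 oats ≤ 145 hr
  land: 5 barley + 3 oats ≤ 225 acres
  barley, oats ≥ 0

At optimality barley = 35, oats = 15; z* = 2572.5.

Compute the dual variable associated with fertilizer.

Check each constraint at x*: water 285/285 (tight); fertilizer 80/90 (slack 10); labor 145/145 (tight); land 220/225 (slack 5).
By complementary slackness, y = 0 for the non-binding constraints.
The binding rows give the dual system: 6·y_water + 2·y_labor = 51 and 5·y_water + 5·y_labor = 52.5.
This yields shadow prices y_water = 7.5, y_labor = 3.
Shadow price of fertilizer = 0.

0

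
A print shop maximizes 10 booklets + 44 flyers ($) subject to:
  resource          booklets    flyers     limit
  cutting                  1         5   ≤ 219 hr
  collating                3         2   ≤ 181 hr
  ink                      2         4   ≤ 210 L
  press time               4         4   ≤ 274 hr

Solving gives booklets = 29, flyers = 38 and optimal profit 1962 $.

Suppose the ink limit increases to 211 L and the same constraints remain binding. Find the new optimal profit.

At the optimum: cutting uses 219 of 219 (binding); collating uses 163 of 181 (slack = 18); ink uses 210 of 210 (binding); press time uses 268 of 274 (slack = 6).
Since collating, press time are not tight, their duals are 0.
The binding rows give the dual system: 1·y_cutting + 2·y_ink = 10 and 5·y_cutting + 4·y_ink = 44.
→ y_cutting = 8 and y_ink = 1.
Δz = y_ink·Δb = 1 × (1) = 1, so new z* = 1962 + 1 = 1963.

1963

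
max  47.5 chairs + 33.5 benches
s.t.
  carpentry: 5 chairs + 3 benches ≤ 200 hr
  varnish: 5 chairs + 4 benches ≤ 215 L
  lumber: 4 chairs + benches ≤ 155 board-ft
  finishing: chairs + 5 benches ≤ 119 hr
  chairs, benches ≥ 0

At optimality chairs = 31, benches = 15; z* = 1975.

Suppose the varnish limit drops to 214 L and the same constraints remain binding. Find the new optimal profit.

Binding: carpentry and varnish. Non-binding: lumber (16 unused), finishing (13 unused).
Slack constraints have shadow price 0 (complementary slackness).
Dual feasibility on the basic columns requires 5·y_carpentry + 5·y_varnish = 47.5, 3·y_carpentry + 4·y_varnish = 33.5.
→ y_carpentry = 4.5 and y_varnish = 5.
Δz = y_varnish·Δb = 5 × (-1) = -5, so new z* = 1975 − 5 = 1970.

1970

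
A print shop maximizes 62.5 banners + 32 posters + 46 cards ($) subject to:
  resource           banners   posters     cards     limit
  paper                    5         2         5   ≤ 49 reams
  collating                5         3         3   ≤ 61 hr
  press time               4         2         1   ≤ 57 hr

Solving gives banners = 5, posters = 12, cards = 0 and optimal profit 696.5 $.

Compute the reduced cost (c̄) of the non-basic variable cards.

Binding: paper and collating. Non-binding: press time (13 unused).
By complementary slackness, y = 0 for the non-binding constraint.
The binding rows give the dual system: 5·y_paper + 5·y_collating = 62.5 and 2·y_paper + 3·y_collating = 32.
This yields shadow prices y_paper = 5.5, y_collating = 7.
Reduced cost of cards: c₃ − yᵀa₃ = 46 − (5.5·5 + 7·3) = 46 − 48.5 = -2.5.

-2.5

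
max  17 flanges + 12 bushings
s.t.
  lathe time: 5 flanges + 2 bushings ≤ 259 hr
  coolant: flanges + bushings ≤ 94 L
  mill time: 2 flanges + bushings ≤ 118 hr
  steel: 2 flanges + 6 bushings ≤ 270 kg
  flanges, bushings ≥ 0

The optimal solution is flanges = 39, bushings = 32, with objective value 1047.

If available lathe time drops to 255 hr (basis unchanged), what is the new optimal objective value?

Binding: lathe time and steel. Non-binding: coolant (23 unused), mill time (8 unused).
Slack constraints have shadow price 0 (complementary slackness).
From A_Bᵀ y = c: 5·y_lathe time + 2·y_steel = 17; 2·y_lathe time + 6·y_steel = 12.
This yields shadow prices y_lathe time = 3, y_steel = 1.
Δz = y_lathe time·Δb = 3 × (-4) = -12, so new z* = 1047 − 12 = 1035.

1035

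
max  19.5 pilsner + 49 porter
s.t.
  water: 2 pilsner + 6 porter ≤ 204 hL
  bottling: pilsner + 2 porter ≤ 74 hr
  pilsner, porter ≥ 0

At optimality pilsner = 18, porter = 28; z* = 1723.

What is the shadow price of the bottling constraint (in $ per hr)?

9.5

Both water and bottling are binding at x*.
From A_Bᵀ y = c: 2·y_water + 1·y_bottling = 19.5; 6·y_water + 2·y_bottling = 49.
This yields shadow prices y_water = 5, y_bottling = 9.5.
Shadow price of bottling = 9.5.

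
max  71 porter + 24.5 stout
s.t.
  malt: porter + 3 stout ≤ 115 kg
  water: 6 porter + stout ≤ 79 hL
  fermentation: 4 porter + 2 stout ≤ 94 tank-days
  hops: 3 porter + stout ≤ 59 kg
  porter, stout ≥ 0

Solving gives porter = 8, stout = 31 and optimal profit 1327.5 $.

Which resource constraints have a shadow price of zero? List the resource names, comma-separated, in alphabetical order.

hops, malt

malt: 101/115 (slack 14)
water: 79/79 (binding)
fermentation: 94/94 (binding)
hops: 55/59 (slack 4)
By complementary slackness, a constraint with positive slack has shadow price 0 → hops, malt.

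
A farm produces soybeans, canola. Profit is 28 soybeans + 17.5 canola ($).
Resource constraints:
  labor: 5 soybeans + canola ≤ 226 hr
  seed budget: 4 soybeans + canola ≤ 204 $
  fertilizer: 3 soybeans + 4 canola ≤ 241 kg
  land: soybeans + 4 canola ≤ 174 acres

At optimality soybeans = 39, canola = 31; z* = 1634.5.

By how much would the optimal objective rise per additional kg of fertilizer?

At the optimum: labor uses 226 of 226 (binding); seed budget uses 187 of 204 (slack = 17); fertilizer uses 241 of 241 (binding); land uses 163 of 174 (slack = 11).
Since seed budget, land are not tight, their duals are 0.
Dual feasibility on the basic columns requires 5·y_labor + 3·y_fertilizer = 28, 1·y_labor + 4·y_fertilizer = 17.5.
Solving: y_labor = 3.5, y_fertilizer = 3.5.
Shadow price of fertilizer = 3.5.

3.5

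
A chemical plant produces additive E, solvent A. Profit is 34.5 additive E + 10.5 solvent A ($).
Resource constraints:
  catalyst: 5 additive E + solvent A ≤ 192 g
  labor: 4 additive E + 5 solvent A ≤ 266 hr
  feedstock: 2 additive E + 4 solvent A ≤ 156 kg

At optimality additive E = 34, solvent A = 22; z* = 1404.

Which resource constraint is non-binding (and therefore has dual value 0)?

catalyst: 192/192 (binding)
labor: 246/266 (slack 20)
feedstock: 156/156 (binding)
By complementary slackness, a constraint with positive slack has shadow price 0 → labor.

labor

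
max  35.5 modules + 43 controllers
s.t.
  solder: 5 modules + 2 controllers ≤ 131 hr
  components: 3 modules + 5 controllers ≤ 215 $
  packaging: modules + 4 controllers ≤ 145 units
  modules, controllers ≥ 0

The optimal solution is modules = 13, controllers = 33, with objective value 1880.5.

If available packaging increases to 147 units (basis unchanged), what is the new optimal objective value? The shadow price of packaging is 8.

Δb = 2, so new z* = 1880.5 + (8)·(2) = 1880.5 + 16 = 1896.5.

1896.5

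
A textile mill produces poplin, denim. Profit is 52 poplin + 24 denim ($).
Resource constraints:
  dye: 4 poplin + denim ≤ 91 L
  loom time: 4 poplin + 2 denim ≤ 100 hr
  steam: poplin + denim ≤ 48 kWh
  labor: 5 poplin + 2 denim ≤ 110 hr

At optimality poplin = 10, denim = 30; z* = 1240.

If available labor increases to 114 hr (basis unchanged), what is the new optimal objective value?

1256

Binding: loom time and labor. Non-binding: dye (21 unused), steam (8 unused).
By complementary slackness, y = 0 for the non-binding constraints.
The binding rows give the dual system: 4·y_loom time + 5·y_labor = 52 and 2·y_loom time + 2·y_labor = 24.
→ y_loom time = 8 and y_labor = 4.
Δz = y_labor·Δb = 4 × (4) = 16, so new z* = 1240 + 16 = 1256.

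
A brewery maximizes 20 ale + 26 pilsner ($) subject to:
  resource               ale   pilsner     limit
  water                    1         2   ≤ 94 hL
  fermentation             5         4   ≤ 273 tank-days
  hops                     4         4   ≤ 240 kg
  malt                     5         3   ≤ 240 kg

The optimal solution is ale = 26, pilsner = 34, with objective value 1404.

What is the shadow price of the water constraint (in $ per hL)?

Check each constraint at x*: water 94/94 (tight); fermentation 266/273 (slack 7); hops 240/240 (tight); malt 232/240 (slack 8).
Slack constraints have shadow price 0 (complementary slackness).
Dual feasibility on the basic columns requires 1·y_water + 4·y_hops = 20, 2·y_water + 4·y_hops = 26.
Solving: y_water = 6, y_hops = 3.5.
Shadow price of water = 6.

6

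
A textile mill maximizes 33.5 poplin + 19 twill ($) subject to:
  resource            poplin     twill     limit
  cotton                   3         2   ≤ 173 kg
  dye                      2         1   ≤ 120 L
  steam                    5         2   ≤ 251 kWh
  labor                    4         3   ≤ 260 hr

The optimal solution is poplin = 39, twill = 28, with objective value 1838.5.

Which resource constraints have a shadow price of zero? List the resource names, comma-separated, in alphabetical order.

cotton: 173/173 (binding)
dye: 106/120 (slack 14)
steam: 251/251 (binding)
labor: 240/260 (slack 20)
By complementary slackness, a constraint with positive slack has shadow price 0 → dye, labor.

dye, labor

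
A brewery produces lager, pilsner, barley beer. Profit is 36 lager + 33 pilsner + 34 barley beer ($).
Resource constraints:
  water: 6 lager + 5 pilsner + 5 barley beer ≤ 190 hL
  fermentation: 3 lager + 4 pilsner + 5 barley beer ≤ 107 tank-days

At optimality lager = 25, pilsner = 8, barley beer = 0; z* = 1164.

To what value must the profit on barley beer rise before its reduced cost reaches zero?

Both water and fermentation are binding at x*.
Dual feasibility on the basic columns requires 6·y_water + 3·y_fermentation = 36, 5·y_water + 4·y_fermentation = 33.
This yields shadow prices y_water = 5, y_fermentation = 2.
barley beer enters the basis when its profit ≥ yᵀa₃ = 5·5 + 2·5 = 35.

35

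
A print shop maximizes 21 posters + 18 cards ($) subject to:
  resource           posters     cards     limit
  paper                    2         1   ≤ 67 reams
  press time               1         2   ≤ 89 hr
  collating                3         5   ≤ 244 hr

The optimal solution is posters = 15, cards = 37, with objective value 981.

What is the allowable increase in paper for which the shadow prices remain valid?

42

Binding constraints: paper, press time. The basis is B = [[2,1],[1,2]] with det 3.
Per unit increase in paper, x* moves by d = (0.6667, -0.3333).
The basis stays optimal until collating becomes binding; allowable increase = 42 reams.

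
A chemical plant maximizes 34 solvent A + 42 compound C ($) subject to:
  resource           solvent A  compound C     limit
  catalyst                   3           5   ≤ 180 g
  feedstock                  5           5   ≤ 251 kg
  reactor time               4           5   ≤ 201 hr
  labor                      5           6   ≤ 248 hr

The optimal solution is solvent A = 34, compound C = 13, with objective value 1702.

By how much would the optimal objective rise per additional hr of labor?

At the optimum: catalyst uses 167 of 180 (slack = 13); feedstock uses 235 of 251 (slack = 16); reactor time uses 201 of 201 (binding); labor uses 248 of 248 (binding).
Slack constraints have shadow price 0 (complementary slackness).
Dual feasibility on the basic columns requires 4·y_reactor time + 5·y_labor = 34, 5·y_reactor time + 6·y_labor = 42.
Solving: y_reactor time = 6, y_labor = 2.
Shadow price of labor = 2.

2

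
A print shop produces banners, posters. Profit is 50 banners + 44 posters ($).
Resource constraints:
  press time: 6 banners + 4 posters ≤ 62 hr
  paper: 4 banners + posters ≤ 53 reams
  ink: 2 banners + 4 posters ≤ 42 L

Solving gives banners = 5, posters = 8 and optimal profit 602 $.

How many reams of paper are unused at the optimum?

paper used = 4·5 + 1·8 = 28; slack = 53 − 28 = 25.

25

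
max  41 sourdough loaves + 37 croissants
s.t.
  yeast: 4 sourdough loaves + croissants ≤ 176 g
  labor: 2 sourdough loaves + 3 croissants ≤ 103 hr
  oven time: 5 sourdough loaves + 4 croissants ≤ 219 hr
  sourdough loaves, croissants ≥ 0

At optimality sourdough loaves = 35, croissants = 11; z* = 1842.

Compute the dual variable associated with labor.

3

At the optimum: yeast uses 151 of 176 (slack = 25); labor uses 103 of 103 (binding); oven time uses 219 of 219 (binding).
Slack constraints have shadow price 0 (complementary slackness).
The binding rows give the dual system: 2·y_labor + 5·y_oven time = 41 and 3·y_labor + 4·y_oven time = 37.
→ y_labor = 3 and y_oven time = 7.
Shadow price of labor = 3.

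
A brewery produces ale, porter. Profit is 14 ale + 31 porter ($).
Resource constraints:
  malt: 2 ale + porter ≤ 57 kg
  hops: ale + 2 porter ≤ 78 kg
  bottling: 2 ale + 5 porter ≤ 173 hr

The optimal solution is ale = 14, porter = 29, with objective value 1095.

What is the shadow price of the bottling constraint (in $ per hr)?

Binding: malt and bottling. Non-binding: hops (6 unused).
Slack constraints have shadow price 0 (complementary slackness).
Dual feasibility on the basic columns requires 2·y_malt + 2·y_bottling = 14, 1·y_malt + 5·y_bottling = 31.
This yields shadow prices y_malt = 1, y_bottling = 6.
Shadow price of bottling = 6.

6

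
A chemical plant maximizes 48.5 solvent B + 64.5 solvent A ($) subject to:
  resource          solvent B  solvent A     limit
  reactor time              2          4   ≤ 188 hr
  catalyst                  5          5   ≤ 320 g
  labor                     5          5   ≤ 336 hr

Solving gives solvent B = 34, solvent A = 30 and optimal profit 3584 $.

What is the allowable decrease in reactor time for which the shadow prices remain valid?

60

Binding constraints: reactor time, catalyst. The basis is B = [[2,4],[5,5]] with det -10.
Per unit decrease in reactor time, x* moves by d = (0.5, -0.5).
The basis stays optimal until solvent A reaches 0; allowable decrease = 60 hr.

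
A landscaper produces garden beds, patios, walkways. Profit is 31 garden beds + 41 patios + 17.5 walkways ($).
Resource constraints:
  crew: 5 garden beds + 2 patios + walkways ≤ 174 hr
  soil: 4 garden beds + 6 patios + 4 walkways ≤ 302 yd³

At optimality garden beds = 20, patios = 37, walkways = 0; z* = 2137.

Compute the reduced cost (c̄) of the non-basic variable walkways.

At the optimum: crew uses 174 of 174 (binding); soil uses 302 of 302 (binding).
Dual feasibility on the basic columns requires 5·y_crew + 4·y_soil = 31, 2·y_crew + 6·y_soil = 41.
Solving: y_crew = 1, y_soil = 6.5.
Reduced cost of walkways: c₃ − yᵀa₃ = 17.5 − (1·1 + 6.5·4) = 17.5 − 27 = -9.5.

-9.5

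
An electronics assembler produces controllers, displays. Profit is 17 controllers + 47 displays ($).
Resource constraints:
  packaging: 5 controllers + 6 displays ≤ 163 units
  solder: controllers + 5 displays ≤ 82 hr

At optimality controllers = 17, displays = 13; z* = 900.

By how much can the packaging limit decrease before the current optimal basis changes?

Binding constraints: packaging, solder. The basis is B = [[5,6],[1,5]] with det 19.
Per unit decrease in packaging, x* moves by d = (-0.2632, 0.0526).
The basis stays optimal until controllers reaches 0; allowable decrease = 64.6 units.

64.6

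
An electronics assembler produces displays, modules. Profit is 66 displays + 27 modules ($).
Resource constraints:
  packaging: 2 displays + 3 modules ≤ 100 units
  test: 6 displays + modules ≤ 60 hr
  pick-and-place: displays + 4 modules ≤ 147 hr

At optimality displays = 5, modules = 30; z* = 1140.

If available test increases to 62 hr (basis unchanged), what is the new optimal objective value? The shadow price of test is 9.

1158

Δb = 2, so new z* = 1140 + (9)·(2) = 1140 + 18 = 1158.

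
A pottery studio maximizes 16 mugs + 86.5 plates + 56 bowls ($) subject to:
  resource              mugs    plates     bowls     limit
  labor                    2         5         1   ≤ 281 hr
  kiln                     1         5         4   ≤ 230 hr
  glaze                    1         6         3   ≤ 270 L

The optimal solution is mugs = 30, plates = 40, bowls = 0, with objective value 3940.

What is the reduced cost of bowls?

At the optimum: labor uses 260 of 281 (slack = 21); kiln uses 230 of 230 (binding); glaze uses 270 of 270 (binding).
Slack constraints have shadow price 0 (complementary slackness).
Dual feasibility on the basic columns requires 1·y_kiln + 1·y_glaze = 16, 5·y_kiln + 6·y_glaze = 86.5.
→ y_kiln = 9.5 and y_glaze = 6.5.
Reduced cost of bowls: c₃ − yᵀa₃ = 56 − (9.5·4 + 6.5·3) = 56 − 57.5 = -1.5.

-1.5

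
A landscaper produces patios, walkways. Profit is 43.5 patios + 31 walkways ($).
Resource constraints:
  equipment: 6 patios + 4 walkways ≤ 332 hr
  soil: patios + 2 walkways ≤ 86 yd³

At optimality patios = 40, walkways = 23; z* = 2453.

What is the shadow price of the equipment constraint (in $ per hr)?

7

At the optimum: equipment uses 332 of 332 (binding); soil uses 86 of 86 (binding).
The binding rows give the dual system: 6·y_equipment + 1·y_soil = 43.5 and 4·y_equipment + 2·y_soil = 31.
Solving: y_equipment = 7, y_soil = 1.5.
Shadow price of equipment = 7.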